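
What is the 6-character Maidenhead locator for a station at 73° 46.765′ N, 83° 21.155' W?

Offset from 180°W / 90°S: lon 96.6474°, lat 163.7794°.
Field: lon ⌊96.6474/20⌋ = 4 → E; lat ⌊163.7794/10⌋ = 16 → Q.
Square: lon ⌊16.6474/2⌋ = 8; lat ⌊3.7794/1⌋ = 3.
Subsquare: lon ⌊0.6474/0.0833333⌋ = 7 → h; lat ⌊0.7794/0.0416667⌋ = 18 → s.

EQ83hs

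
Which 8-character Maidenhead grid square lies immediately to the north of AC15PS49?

Latitude extended square 9; +1 → 10, wraps to 0, carry into subsquare.
Latitude subsquare s = 18; +1 → 19 = t.
The longitude characters are unchanged.

AC15pt40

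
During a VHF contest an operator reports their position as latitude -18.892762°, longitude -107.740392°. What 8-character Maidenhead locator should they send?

DH61dc15

Shift to the Maidenhead origin (180°W, 90°S): lon 72.25961, lat 71.10724.
Field (20°×10°, letters A–R): lon ⌊72.25961/20⌋ = 3 → D; lat ⌊71.10724/10⌋ = 7 → H.
Square (2°×1°, digits 0–9): lon ⌊12.25961/2⌋ = 6; lat ⌊1.10724/1⌋ = 1.
Subsquare (5′×2.5′, letters a–x): lon ⌊0.25961/0.0833333⌋ = 3 → d; lat ⌊0.10724/0.0416667⌋ = 2 → c.
Extended square (30″×15″, digits 0–9): lon ⌊0.00961/0.00833333⌋ = 1; lat ⌊0.02390/0.00416667⌋ = 5.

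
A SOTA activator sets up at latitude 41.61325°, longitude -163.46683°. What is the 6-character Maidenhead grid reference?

AN81go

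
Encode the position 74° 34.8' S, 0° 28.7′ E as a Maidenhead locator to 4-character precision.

JB05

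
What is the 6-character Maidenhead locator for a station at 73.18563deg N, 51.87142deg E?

Add 180° to longitude and 90° to latitude: 231.8714, 163.1856.
Field (20°×10°, letters A–R): lon ⌊231.8714/20⌋ = 11 → L; lat ⌊163.1856/10⌋ = 16 → Q.
Square (2°×1°, digits 0–9): lon ⌊11.8714/2⌋ = 5; lat ⌊3.1856/1⌋ = 3.
Subsquare (5′×2.5′, letters a–x): lon ⌊1.8714/0.0833333⌋ = 22 → w; lat ⌊0.1856/0.0416667⌋ = 4 → e.

LQ53we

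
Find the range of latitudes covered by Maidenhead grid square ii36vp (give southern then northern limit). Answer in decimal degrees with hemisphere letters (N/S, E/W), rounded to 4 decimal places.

3.3750° S, 3.3333° S

Field I=8, I=8: +8·20° lon, +8·10° lat → SW at lon -20°, lat -10°.
Square 3, 6: +3·2° lon, +6·1° lat → SW at lon -14°, lat -4°.
Subsquare v=21, p=15: +21·0.0833333° lon, +15·0.0416667° lat → SW at lon -12.25°, lat -3.375°.
Cell spans 0.0833333° lon × 0.0416667° lat.
south 3.3750° S, north 3.3333° S.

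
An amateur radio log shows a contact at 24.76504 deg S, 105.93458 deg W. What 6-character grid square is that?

DG75af

Shift to the Maidenhead origin (180°W, 90°S): lon 74.0654, lat 65.2350.
Field: 74.0654/20 → 3 → D, 65.2350/10 → 6 → G; chars DG.
Square: 14.0654/2 → 7, 5.2350/1 → 5; chars 75.
Subsquare: 0.0654/0.0833333 → 0 → a, 0.2350/0.0416667 → 5 → f; chars af.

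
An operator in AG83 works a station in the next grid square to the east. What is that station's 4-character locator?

Longitude square 8; +1 → 9.
The latitude characters are unchanged.

AG93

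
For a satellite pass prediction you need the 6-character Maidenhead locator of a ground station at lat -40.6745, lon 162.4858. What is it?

RE19fh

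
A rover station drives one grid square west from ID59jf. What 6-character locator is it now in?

ID59if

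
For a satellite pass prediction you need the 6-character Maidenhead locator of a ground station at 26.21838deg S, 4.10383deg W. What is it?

IG73ws

Add 180° to longitude and 90° to latitude: 175.8962, 63.7816.
Field: lon ⌊175.8962/20⌋ = 8 → I; lat ⌊63.7816/10⌋ = 6 → G.
Square: lon ⌊15.8962/2⌋ = 7; lat ⌊3.7816/1⌋ = 3.
Subsquare: lon ⌊1.8962/0.0833333⌋ = 22 → w; lat ⌊0.7816/0.0416667⌋ = 18 → s.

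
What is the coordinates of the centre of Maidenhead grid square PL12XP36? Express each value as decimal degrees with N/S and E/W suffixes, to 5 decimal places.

Field P=15, L=11: +15·20° lon, +11·10° lat → SW at lon 120°, lat 20°.
Square 1, 2: +1·2° lon, +2·1° lat → SW at lon 122°, lat 22°.
Subsquare x=23, p=15: +23·0.0833333° lon, +15·0.0416667° lat → SW at lon 123.917°, lat 22.625°.
Extended square 3, 6: +3·0.00833333° lon, +6·0.00416667° lat → SW at lon 123.942°, lat 22.65°.
Cell spans 0.00833333° lon × 0.00416667° lat. Centre is SW corner plus half of each.
latitude 22.65208° N, longitude 123.94583° E.

22.65208° N, 123.94583° E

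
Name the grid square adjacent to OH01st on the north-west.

Longitude subsquare s = 18; −1 → 17 = r.
Latitude subsquare t = 19; +1 → 20 = u.

OH01ru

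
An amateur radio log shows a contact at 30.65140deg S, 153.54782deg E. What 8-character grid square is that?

Add 180° to longitude and 90° to latitude: 333.54782, 59.34860.
Field: lon ⌊333.54782/20⌋ = 16 → Q; lat ⌊59.34860/10⌋ = 5 → F.
Square: lon ⌊13.54782/2⌋ = 6; lat ⌊9.34860/1⌋ = 9.
Subsquare: lon ⌊1.54782/0.0833333⌋ = 18 → s; lat ⌊0.34860/0.0416667⌋ = 8 → i.
Extended square: lon ⌊0.04782/0.00833333⌋ = 5; lat ⌊0.01527/0.00416667⌋ = 3.

QF69si53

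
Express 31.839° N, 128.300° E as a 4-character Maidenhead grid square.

Add 180° to longitude and 90° to latitude: 308.30, 121.84.
Field: 308.30/20 → 15 → P, 121.84/10 → 12 → M; chars PM.
Square: 8.30/2 → 4, 1.84/1 → 1; chars 41.

PM41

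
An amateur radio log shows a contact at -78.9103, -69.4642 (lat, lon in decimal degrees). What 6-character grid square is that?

FB51gc

Add 180° to longitude and 90° to latitude: 110.5358, 11.0897.
Field: lon ⌊110.5358/20⌋ = 5 → F; lat ⌊11.0897/10⌋ = 1 → B.
Square: lon ⌊10.5358/2⌋ = 5; lat ⌊1.0897/1⌋ = 1.
Subsquare: lon ⌊0.5358/0.0833333⌋ = 6 → g; lat ⌊0.0897/0.0416667⌋ = 2 → c.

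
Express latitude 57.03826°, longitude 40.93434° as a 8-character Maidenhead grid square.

Add 180° to longitude and 90° to latitude: 220.93434, 147.03826.
Field: 220.93434/20 → 11 → L, 147.03826/10 → 14 → O; chars LO.
Square: 0.93434/2 → 0, 7.03826/1 → 7; chars 07.
Subsquare: 0.93434/0.0833333 → 11 → l, 0.03826/0.0416667 → 0 → a; chars la.
Extended square: 0.01767/0.00833333 → 2, 0.03826/0.00416667 → 9; chars 29.

LO07la29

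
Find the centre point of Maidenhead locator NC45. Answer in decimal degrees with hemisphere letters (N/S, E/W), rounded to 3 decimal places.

64.500° S, 89.000° E

Field N=13, C=2: +13·20° lon, +2·10° lat → SW at lon 80°, lat -70°.
Square 4, 5: +4·2° lon, +5·1° lat → SW at lon 88°, lat -65°.
Cell spans 2° lon × 1° lat. Centre is SW corner plus half of each.
latitude 64.500° S, longitude 89.000° E.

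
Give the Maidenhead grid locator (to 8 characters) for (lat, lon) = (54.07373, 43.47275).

LO14rb67

Add 180° to longitude and 90° to latitude: 223.47275, 144.07373.
Field: 223.47275/20 → 11 → L, 144.07373/10 → 14 → O; chars LO.
Square: 3.47275/2 → 1, 4.07373/1 → 4; chars 14.
Subsquare: 1.47275/0.0833333 → 17 → r, 0.07373/0.0416667 → 1 → b; chars rb.
Extended square: 0.05608/0.00833333 → 6, 0.03206/0.00416667 → 7; chars 67.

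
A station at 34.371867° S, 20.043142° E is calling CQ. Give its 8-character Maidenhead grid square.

KF05ap50

Shift to the Maidenhead origin (180°W, 90°S): lon 200.04314, lat 55.62813.
Field (20°×10°, letters A–R): 200.04314/20 → 10 → K, 55.62813/10 → 5 → F; chars KF.
Square (2°×1°, digits 0–9): 0.04314/2 → 0, 5.62813/1 → 5; chars 05.
Subsquare (5′×2.5′, letters a–x): 0.04314/0.0833333 → 0 → a, 0.62813/0.0416667 → 15 → p; chars ap.
Extended square (30″×15″, digits 0–9): 0.04314/0.00833333 → 5, 0.00313/0.00416667 → 0; chars 50.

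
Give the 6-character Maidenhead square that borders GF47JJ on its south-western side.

GF47ii

Longitude subsquare j = 9; −1 → 8 = i.
Latitude subsquare j = 9; −1 → 8 = i.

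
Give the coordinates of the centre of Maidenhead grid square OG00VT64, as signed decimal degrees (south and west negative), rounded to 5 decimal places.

-29.18958, 101.80417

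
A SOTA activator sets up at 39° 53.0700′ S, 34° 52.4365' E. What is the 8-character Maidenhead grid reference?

Shift to the Maidenhead origin (180°W, 90°S): lon 214.87394, lat 50.11550.
Field: lon ⌊214.87394/20⌋ = 10 → K; lat ⌊50.11550/10⌋ = 5 → F.
Square: lon ⌊14.87394/2⌋ = 7; lat ⌊0.11550/1⌋ = 0.
Subsquare: lon ⌊0.87394/0.0833333⌋ = 10 → k; lat ⌊0.11550/0.0416667⌋ = 2 → c.
Extended square: lon ⌊0.04061/0.00833333⌋ = 4; lat ⌊0.03217/0.00416667⌋ = 7.

KF70kc47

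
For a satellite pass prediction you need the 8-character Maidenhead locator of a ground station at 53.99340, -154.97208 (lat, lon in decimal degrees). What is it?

BO23mx38

Offset from 180°W / 90°S: lon 25.02792°, lat 143.99340°.
Field (20°×10°, letters A–R): lon ⌊25.02792/20⌋ = 1 → B; lat ⌊143.99340/10⌋ = 14 → O.
Square (2°×1°, digits 0–9): lon ⌊5.02792/2⌋ = 2; lat ⌊3.99340/1⌋ = 3.
Subsquare (5′×2.5′, letters a–x): lon ⌊1.02792/0.0833333⌋ = 12 → m; lat ⌊0.99340/0.0416667⌋ = 23 → x.
Extended square (30″×15″, digits 0–9): lon ⌊0.02792/0.00833333⌋ = 3; lat ⌊0.03507/0.00416667⌋ = 8.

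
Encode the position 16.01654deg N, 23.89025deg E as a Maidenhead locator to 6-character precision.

Add 180° to longitude and 90° to latitude: 203.8903, 106.0165.
Field: 203.8903/20 → 10 → K, 106.0165/10 → 10 → K; chars KK.
Square: 3.8903/2 → 1, 6.0165/1 → 6; chars 16.
Subsquare: 1.8903/0.0833333 → 22 → w, 0.0165/0.0416667 → 0 → a; chars wa.

KK16wa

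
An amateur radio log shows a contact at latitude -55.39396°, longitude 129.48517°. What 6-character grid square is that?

PD44ro

Shift to the Maidenhead origin (180°W, 90°S): lon 309.4852, lat 34.6060.
Field: lon ⌊309.4852/20⌋ = 15 → P; lat ⌊34.6060/10⌋ = 3 → D.
Square: lon ⌊9.4852/2⌋ = 4; lat ⌊4.6060/1⌋ = 4.
Subsquare: lon ⌊1.4852/0.0833333⌋ = 17 → r; lat ⌊0.6060/0.0416667⌋ = 14 → o.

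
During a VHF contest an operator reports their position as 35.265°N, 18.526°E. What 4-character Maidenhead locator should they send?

JM95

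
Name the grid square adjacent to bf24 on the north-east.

Longitude square 2; +1 → 3.
Latitude square 4; +1 → 5.

BF35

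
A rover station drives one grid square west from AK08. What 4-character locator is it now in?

Longitude square 0; −1 → -1, wraps to 9, carry into field.
Longitude field A = 0; −1 → -1, wraps to 17 = R, wrapping around the antimeridian.
The latitude characters are unchanged.

RK98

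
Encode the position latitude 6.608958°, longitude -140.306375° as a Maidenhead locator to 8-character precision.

Add 180° to longitude and 90° to latitude: 39.69362, 96.60896.
Field: 39.69362/20 → 1 → B, 96.60896/10 → 9 → J; chars BJ.
Square: 19.69362/2 → 9, 6.60896/1 → 6; chars 96.
Subsquare: 1.69362/0.0833333 → 20 → u, 0.60896/0.0416667 → 14 → o; chars uo.
Extended square: 0.02696/0.00833333 → 3, 0.02562/0.00416667 → 6; chars 36.

BJ96uo36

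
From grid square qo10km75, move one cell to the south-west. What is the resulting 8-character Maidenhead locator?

Longitude extended square 7; −1 → 6.
Latitude extended square 5; −1 → 4.

QO10km64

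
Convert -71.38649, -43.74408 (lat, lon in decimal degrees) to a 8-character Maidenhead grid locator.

GB88do07

Add 180° to longitude and 90° to latitude: 136.25592, 18.61351.
Field: 136.25592/20 → 6 → G, 18.61351/10 → 1 → B; chars GB.
Square: 16.25592/2 → 8, 8.61351/1 → 8; chars 88.
Subsquare: 0.25592/0.0833333 → 3 → d, 0.61351/0.0416667 → 14 → o; chars do.
Extended square: 0.00592/0.00833333 → 0, 0.03018/0.00416667 → 7; chars 07.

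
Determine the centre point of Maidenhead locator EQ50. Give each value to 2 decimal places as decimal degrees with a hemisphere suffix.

70.50° N, 89.00° W

Field E=4, Q=16: +4·20° lon, +16·10° lat → SW at lon -100°, lat 70°.
Square 5, 0: +5·2° lon, +0·1° lat → SW at lon -90°, lat 70°.
Cell spans 2° lon × 1° lat. Centre is SW corner plus half of each.
latitude 70.50° N, longitude 89.00° W.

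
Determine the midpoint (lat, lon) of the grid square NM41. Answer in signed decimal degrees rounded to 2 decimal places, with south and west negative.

31.50, 89.00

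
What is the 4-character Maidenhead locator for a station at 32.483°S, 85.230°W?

EF77

Add 180° to longitude and 90° to latitude: 94.77, 57.52.
Field: 94.77/20 → 4 → E, 57.52/10 → 5 → F; chars EF.
Square: 14.77/2 → 7, 7.52/1 → 7; chars 77.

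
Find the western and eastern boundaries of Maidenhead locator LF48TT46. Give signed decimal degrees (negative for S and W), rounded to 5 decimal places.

Field L=11, F=5: +11·20° lon, +5·10° lat → SW at lon 40°, lat -40°.
Square 4, 8: +4·2° lon, +8·1° lat → SW at lon 48°, lat -32°.
Subsquare t=19, t=19: +19·0.0833333° lon, +19·0.0416667° lat → SW at lon 49.5833°, lat -31.2083°.
Extended square 4, 6: +4·0.00833333° lon, +6·0.00416667° lat → SW at lon 49.6167°, lat -31.1833°.
Cell spans 0.00833333° lon × 0.00416667° lat.
west 49.61667, east 49.62500.

49.61667, 49.62500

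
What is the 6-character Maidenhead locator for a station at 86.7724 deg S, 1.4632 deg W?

IA93gf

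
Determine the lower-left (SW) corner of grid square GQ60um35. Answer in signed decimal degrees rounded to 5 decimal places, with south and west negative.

70.52083, -46.30833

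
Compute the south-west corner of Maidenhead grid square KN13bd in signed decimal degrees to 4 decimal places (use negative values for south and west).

Field K=10, N=13: +10·20° lon, +13·10° lat → SW at lon 20°, lat 40°.
Square 1, 3: +1·2° lon, +3·1° lat → SW at lon 22°, lat 43°.
Subsquare b=1, d=3: +1·0.0833333° lon, +3·0.0416667° lat → SW at lon 22.0833°, lat 43.125°.
latitude 43.1250, longitude 22.0833.

43.1250, 22.0833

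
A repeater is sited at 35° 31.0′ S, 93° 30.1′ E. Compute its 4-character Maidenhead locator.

NF64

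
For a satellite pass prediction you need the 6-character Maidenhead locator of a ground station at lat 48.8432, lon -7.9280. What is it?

Add 180° to longitude and 90° to latitude: 172.0720, 138.8432.
Field: 172.0720/20 → 8 → I, 138.8432/10 → 13 → N; chars IN.
Square: 12.0720/2 → 6, 8.8432/1 → 8; chars 68.
Subsquare: 0.0720/0.0833333 → 0 → a, 0.8432/0.0416667 → 20 → u; chars au.

IN68au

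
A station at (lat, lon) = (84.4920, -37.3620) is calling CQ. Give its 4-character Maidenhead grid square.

Add 180° to longitude and 90° to latitude: 142.64, 174.49.
Field: lon ⌊142.64/20⌋ = 7 → H; lat ⌊174.49/10⌋ = 17 → R.
Square: lon ⌊2.64/2⌋ = 1; lat ⌊4.49/1⌋ = 4.

HR14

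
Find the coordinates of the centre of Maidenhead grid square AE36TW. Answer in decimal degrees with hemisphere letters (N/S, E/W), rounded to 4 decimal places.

43.0625° S, 172.3750° W

Field A=0, E=4: +0·20° lon, +4·10° lat → SW at lon -180°, lat -50°.
Square 3, 6: +3·2° lon, +6·1° lat → SW at lon -174°, lat -44°.
Subsquare t=19, w=22: +19·0.0833333° lon, +22·0.0416667° lat → SW at lon -172.417°, lat -43.0833°.
Cell spans 0.0833333° lon × 0.0416667° lat. Centre is SW corner plus half of each.
latitude 43.0625° S, longitude 172.3750° W.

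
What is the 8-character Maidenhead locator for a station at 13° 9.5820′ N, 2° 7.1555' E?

JK13bd48

Add 180° to longitude and 90° to latitude: 182.11926, 103.15970.
Field: lon ⌊182.11926/20⌋ = 9 → J; lat ⌊103.15970/10⌋ = 10 → K.
Square: lon ⌊2.11926/2⌋ = 1; lat ⌊3.15970/1⌋ = 3.
Subsquare: lon ⌊0.11926/0.0833333⌋ = 1 → b; lat ⌊0.15970/0.0416667⌋ = 3 → d.
Extended square: lon ⌊0.03593/0.00833333⌋ = 4; lat ⌊0.03470/0.00416667⌋ = 8.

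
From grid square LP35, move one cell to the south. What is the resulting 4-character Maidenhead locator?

Latitude square 5; −1 → 4.
The longitude characters are unchanged.

LP34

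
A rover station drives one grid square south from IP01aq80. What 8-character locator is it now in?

Latitude extended square 0; −1 → -1, wraps to 9, carry into subsquare.
Latitude subsquare q = 16; −1 → 15 = p.
The longitude characters are unchanged.

IP01ap89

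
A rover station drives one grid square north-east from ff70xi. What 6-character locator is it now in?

FF80aj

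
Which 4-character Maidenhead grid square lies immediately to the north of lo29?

LP20

Latitude square 9; +1 → 10, wraps to 0, carry into field.
Latitude field O = 14; +1 → 15 = P.
The longitude characters are unchanged.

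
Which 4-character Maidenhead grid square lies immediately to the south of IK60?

Latitude square 0; −1 → -1, wraps to 9, carry into field.
Latitude field K = 10; −1 → 9 = J.
The longitude characters are unchanged.

IJ69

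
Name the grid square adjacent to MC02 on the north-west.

Longitude square 0; −1 → -1, wraps to 9, carry into field.
Longitude field M = 12; −1 → 11 = L.
Latitude square 2; +1 → 3.

LC93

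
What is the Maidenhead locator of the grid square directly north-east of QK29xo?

Longitude subsquare x = 23; +1 → 24, wraps to 0 = a, carry into square.
Longitude square 2; +1 → 3.
Latitude subsquare o = 14; +1 → 15 = p.

QK39ap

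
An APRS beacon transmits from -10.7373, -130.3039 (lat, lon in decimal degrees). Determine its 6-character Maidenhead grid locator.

Shift to the Maidenhead origin (180°W, 90°S): lon 49.6961, lat 79.2627.
Field (20°×10°, letters A–R): lon ⌊49.6961/20⌋ = 2 → C; lat ⌊79.2627/10⌋ = 7 → H.
Square (2°×1°, digits 0–9): lon ⌊9.6961/2⌋ = 4; lat ⌊9.2627/1⌋ = 9.
Subsquare (5′×2.5′, letters a–x): lon ⌊1.6961/0.0833333⌋ = 20 → u; lat ⌊0.2627/0.0416667⌋ = 6 → g.

CH49ug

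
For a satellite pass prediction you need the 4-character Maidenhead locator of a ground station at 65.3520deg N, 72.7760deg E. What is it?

Offset from 180°W / 90°S: lon 252.78°, lat 155.35°.
Field (20°×10°, letters A–R): lon ⌊252.78/20⌋ = 12 → M; lat ⌊155.35/10⌋ = 15 → P.
Square (2°×1°, digits 0–9): lon ⌊12.78/2⌋ = 6; lat ⌊5.35/1⌋ = 5.

MP65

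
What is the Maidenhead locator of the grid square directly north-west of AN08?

RN99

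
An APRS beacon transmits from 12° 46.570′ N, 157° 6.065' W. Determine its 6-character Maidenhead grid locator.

BK12ks

Shift to the Maidenhead origin (180°W, 90°S): lon 22.8989, lat 102.7762.
Field (20°×10°, letters A–R): lon ⌊22.8989/20⌋ = 1 → B; lat ⌊102.7762/10⌋ = 10 → K.
Square (2°×1°, digits 0–9): lon ⌊2.8989/2⌋ = 1; lat ⌊2.7762/1⌋ = 2.
Subsquare (5′×2.5′, letters a–x): lon ⌊0.8989/0.0833333⌋ = 10 → k; lat ⌊0.7762/0.0416667⌋ = 18 → s.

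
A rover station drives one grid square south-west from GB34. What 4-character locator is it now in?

Longitude square 3; −1 → 2.
Latitude square 4; −1 → 3.

GB23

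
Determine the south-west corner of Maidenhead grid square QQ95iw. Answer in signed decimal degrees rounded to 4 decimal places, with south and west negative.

Field Q=16, Q=16: +16·20° lon, +16·10° lat → SW at lon 140°, lat 70°.
Square 9, 5: +9·2° lon, +5·1° lat → SW at lon 158°, lat 75°.
Subsquare i=8, w=22: +8·0.0833333° lon, +22·0.0416667° lat → SW at lon 158.667°, lat 75.9167°.
latitude 75.9167, longitude 158.6667.

75.9167, 158.6667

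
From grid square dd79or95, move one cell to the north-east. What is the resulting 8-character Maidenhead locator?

Longitude extended square 9; +1 → 10, wraps to 0, carry into subsquare.
Longitude subsquare o = 14; +1 → 15 = p.
Latitude extended square 5; +1 → 6.

DD79pr06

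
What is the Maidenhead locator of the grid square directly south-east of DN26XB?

DN36aa

Longitude subsquare x = 23; +1 → 24, wraps to 0 = a, carry into square.
Longitude square 2; +1 → 3.
Latitude subsquare b = 1; −1 → 0 = a.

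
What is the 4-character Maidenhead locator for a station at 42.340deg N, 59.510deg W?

Offset from 180°W / 90°S: lon 120.49°, lat 132.34°.
Field: lon ⌊120.49/20⌋ = 6 → G; lat ⌊132.34/10⌋ = 13 → N.
Square: lon ⌊0.49/2⌋ = 0; lat ⌊2.34/1⌋ = 2.

GN02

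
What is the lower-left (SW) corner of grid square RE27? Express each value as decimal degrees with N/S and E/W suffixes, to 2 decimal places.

Field R=17, E=4: +17·20° lon, +4·10° lat → SW at lon 160°, lat -50°.
Square 2, 7: +2·2° lon, +7·1° lat → SW at lon 164°, lat -43°.
latitude 43.00° S, longitude 164.00° E.

43.00° S, 164.00° E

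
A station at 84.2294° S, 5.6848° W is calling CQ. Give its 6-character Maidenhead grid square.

IA75ds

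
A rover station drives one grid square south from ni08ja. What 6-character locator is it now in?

NI07jx

Latitude subsquare a = 0; −1 → -1, wraps to 23 = x, carry into square.
Latitude square 8; −1 → 7.
The longitude characters are unchanged.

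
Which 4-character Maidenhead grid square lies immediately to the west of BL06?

Longitude square 0; −1 → -1, wraps to 9, carry into field.
Longitude field B = 1; −1 → 0 = A.
The latitude characters are unchanged.

AL96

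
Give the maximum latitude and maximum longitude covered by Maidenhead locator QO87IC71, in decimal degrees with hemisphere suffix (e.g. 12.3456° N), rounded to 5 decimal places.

Field Q=16, O=14: +16·20° lon, +14·10° lat → SW at lon 140°, lat 50°.
Square 8, 7: +8·2° lon, +7·1° lat → SW at lon 156°, lat 57°.
Subsquare i=8, c=2: +8·0.0833333° lon, +2·0.0416667° lat → SW at lon 156.667°, lat 57.0833°.
Extended square 7, 1: +7·0.00833333° lon, +1·0.00416667° lat → SW at lon 156.725°, lat 57.0875°.
Cell spans 0.00833333° lon × 0.00416667° lat. NE corner is SW corner plus one full cell.
latitude 57.09167° N, longitude 156.73333° E.

57.09167° N, 156.73333° E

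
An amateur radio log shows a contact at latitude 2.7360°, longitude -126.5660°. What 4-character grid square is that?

CJ62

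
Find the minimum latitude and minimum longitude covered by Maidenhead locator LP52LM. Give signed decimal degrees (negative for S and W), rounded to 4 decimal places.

62.5000, 50.9167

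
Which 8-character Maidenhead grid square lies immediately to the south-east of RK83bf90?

Longitude extended square 9; +1 → 10, wraps to 0, carry into subsquare.
Longitude subsquare b = 1; +1 → 2 = c.
Latitude extended square 0; −1 → -1, wraps to 9, carry into subsquare.
Latitude subsquare f = 5; −1 → 4 = e.

RK83ce09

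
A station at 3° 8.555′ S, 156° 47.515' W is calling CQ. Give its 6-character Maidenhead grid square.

BI16ou

Add 180° to longitude and 90° to latitude: 23.2081, 86.8574.
Field (20°×10°, letters A–R): lon ⌊23.2081/20⌋ = 1 → B; lat ⌊86.8574/10⌋ = 8 → I.
Square (2°×1°, digits 0–9): lon ⌊3.2081/2⌋ = 1; lat ⌊6.8574/1⌋ = 6.
Subsquare (5′×2.5′, letters a–x): lon ⌊1.2081/0.0833333⌋ = 14 → o; lat ⌊0.8574/0.0416667⌋ = 20 → u.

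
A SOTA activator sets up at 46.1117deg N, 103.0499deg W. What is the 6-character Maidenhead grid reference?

Add 180° to longitude and 90° to latitude: 76.9501, 136.1117.
Field: lon ⌊76.9501/20⌋ = 3 → D; lat ⌊136.1117/10⌋ = 13 → N.
Square: lon ⌊16.9501/2⌋ = 8; lat ⌊6.1117/1⌋ = 6.
Subsquare: lon ⌊0.9501/0.0833333⌋ = 11 → l; lat ⌊0.1117/0.0416667⌋ = 2 → c.

DN86lc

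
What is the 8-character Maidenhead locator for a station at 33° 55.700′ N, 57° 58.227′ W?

GM13aw32

Add 180° to longitude and 90° to latitude: 122.02955, 123.92833.
Field: lon ⌊122.02955/20⌋ = 6 → G; lat ⌊123.92833/10⌋ = 12 → M.
Square: lon ⌊2.02955/2⌋ = 1; lat ⌊3.92833/1⌋ = 3.
Subsquare: lon ⌊0.02955/0.0833333⌋ = 0 → a; lat ⌊0.92833/0.0416667⌋ = 22 → w.
Extended square: lon ⌊0.02955/0.00833333⌋ = 3; lat ⌊0.01167/0.00416667⌋ = 2.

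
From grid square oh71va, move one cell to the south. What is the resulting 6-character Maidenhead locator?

OH70vx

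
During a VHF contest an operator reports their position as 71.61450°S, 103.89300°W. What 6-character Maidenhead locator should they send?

DB88bj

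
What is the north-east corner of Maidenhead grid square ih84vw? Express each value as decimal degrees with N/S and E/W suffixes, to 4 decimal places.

15.0417° S, 2.1667° W

Field I=8, H=7: +8·20° lon, +7·10° lat → SW at lon -20°, lat -20°.
Square 8, 4: +8·2° lon, +4·1° lat → SW at lon -4°, lat -16°.
Subsquare v=21, w=22: +21·0.0833333° lon, +22·0.0416667° lat → SW at lon -2.25°, lat -15.0833°.
Cell spans 0.0833333° lon × 0.0416667° lat. NE corner is SW corner plus one full cell.
latitude 15.0417° S, longitude 2.1667° W.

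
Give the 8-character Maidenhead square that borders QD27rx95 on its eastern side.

Longitude extended square 9; +1 → 10, wraps to 0, carry into subsquare.
Longitude subsquare r = 17; +1 → 18 = s.
The latitude characters are unchanged.

QD27sx05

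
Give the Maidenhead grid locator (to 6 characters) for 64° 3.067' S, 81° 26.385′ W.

EC95gw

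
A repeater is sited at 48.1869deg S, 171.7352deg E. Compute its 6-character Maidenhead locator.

RE51ut

Offset from 180°W / 90°S: lon 351.7352°, lat 41.8131°.
Field (20°×10°, letters A–R): 351.7352/20 → 17 → R, 41.8131/10 → 4 → E; chars RE.
Square (2°×1°, digits 0–9): 11.7352/2 → 5, 1.8131/1 → 1; chars 51.
Subsquare (5′×2.5′, letters a–x): 1.7352/0.0833333 → 20 → u, 0.8131/0.0416667 → 19 → t; chars ut.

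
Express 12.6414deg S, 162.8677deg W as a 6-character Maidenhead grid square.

AH87ni

Add 180° to longitude and 90° to latitude: 17.1323, 77.3586.
Field (20°×10°, letters A–R): lon ⌊17.1323/20⌋ = 0 → A; lat ⌊77.3586/10⌋ = 7 → H.
Square (2°×1°, digits 0–9): lon ⌊17.1323/2⌋ = 8; lat ⌊7.3586/1⌋ = 7.
Subsquare (5′×2.5′, letters a–x): lon ⌊1.1323/0.0833333⌋ = 13 → n; lat ⌊0.3586/0.0416667⌋ = 8 → i.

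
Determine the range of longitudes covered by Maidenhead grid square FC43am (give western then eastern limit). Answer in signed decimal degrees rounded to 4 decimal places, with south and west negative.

-72.0000, -71.9167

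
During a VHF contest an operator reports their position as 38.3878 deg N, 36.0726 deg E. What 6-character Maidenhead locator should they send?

KM88aj

Offset from 180°W / 90°S: lon 216.0726°, lat 128.3878°.
Field: lon ⌊216.0726/20⌋ = 10 → K; lat ⌊128.3878/10⌋ = 12 → M.
Square: lon ⌊16.0726/2⌋ = 8; lat ⌊8.3878/1⌋ = 8.
Subsquare: lon ⌊0.0726/0.0833333⌋ = 0 → a; lat ⌊0.3878/0.0416667⌋ = 9 → j.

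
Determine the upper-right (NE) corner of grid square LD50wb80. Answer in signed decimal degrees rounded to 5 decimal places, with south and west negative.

-59.95417, 51.90833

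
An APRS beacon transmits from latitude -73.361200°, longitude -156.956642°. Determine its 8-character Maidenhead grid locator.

Add 180° to longitude and 90° to latitude: 23.04336, 16.63880.
Field: 23.04336/20 → 1 → B, 16.63880/10 → 1 → B; chars BB.
Square: 3.04336/2 → 1, 6.63880/1 → 6; chars 16.
Subsquare: 1.04336/0.0833333 → 12 → m, 0.63880/0.0416667 → 15 → p; chars mp.
Extended square: 0.04336/0.00833333 → 5, 0.01380/0.00416667 → 3; chars 53.

BB16mp53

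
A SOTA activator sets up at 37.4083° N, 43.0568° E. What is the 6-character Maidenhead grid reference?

LM17mj

Shift to the Maidenhead origin (180°W, 90°S): lon 223.0568, lat 127.4083.
Field (20°×10°, letters A–R): lon ⌊223.0568/20⌋ = 11 → L; lat ⌊127.4083/10⌋ = 12 → M.
Square (2°×1°, digits 0–9): lon ⌊3.0568/2⌋ = 1; lat ⌊7.4083/1⌋ = 7.
Subsquare (5′×2.5′, letters a–x): lon ⌊1.0568/0.0833333⌋ = 12 → m; lat ⌊0.4083/0.0416667⌋ = 9 → j.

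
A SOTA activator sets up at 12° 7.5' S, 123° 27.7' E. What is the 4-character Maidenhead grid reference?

Add 180° to longitude and 90° to latitude: 303.46, 77.88.
Field: lon ⌊303.46/20⌋ = 15 → P; lat ⌊77.88/10⌋ = 7 → H.
Square: lon ⌊3.46/2⌋ = 1; lat ⌊7.88/1⌋ = 7.

PH17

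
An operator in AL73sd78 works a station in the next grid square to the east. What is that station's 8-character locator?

AL73sd88

Longitude extended square 7; +1 → 8.
The latitude characters are unchanged.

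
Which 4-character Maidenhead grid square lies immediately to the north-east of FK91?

Longitude square 9; +1 → 10, wraps to 0, carry into field.
Longitude field F = 5; +1 → 6 = G.
Latitude square 1; +1 → 2.

GK02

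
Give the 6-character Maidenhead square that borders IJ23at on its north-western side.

IJ13xu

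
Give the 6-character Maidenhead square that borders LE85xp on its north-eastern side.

Longitude subsquare x = 23; +1 → 24, wraps to 0 = a, carry into square.
Longitude square 8; +1 → 9.
Latitude subsquare p = 15; +1 → 16 = q.

LE95aq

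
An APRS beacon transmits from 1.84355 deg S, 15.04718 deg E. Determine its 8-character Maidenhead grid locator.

Offset from 180°W / 90°S: lon 195.04718°, lat 88.15645°.
Field: 195.04718/20 → 9 → J, 88.15645/10 → 8 → I; chars JI.
Square: 15.04718/2 → 7, 8.15645/1 → 8; chars 78.
Subsquare: 1.04718/0.0833333 → 12 → m, 0.15645/0.0416667 → 3 → d; chars md.
Extended square: 0.04718/0.00833333 → 5, 0.03145/0.00416667 → 7; chars 57.

JI78md57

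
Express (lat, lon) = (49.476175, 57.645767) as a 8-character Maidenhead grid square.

Add 180° to longitude and 90° to latitude: 237.64577, 139.47618.
Field: lon ⌊237.64577/20⌋ = 11 → L; lat ⌊139.47618/10⌋ = 13 → N.
Square: lon ⌊17.64577/2⌋ = 8; lat ⌊9.47618/1⌋ = 9.
Subsquare: lon ⌊1.64577/0.0833333⌋ = 19 → t; lat ⌊0.47618/0.0416667⌋ = 11 → l.
Extended square: lon ⌊0.06243/0.00833333⌋ = 7; lat ⌊0.01784/0.00416667⌋ = 4.

LN89tl74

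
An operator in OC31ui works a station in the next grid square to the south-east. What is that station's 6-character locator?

Longitude subsquare u = 20; +1 → 21 = v.
Latitude subsquare i = 8; −1 → 7 = h.

OC31vh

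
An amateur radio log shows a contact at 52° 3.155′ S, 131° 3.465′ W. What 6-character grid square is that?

CD47lw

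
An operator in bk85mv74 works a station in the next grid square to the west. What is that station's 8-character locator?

BK85mv64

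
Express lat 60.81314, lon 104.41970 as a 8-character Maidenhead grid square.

OP20ft05

Add 180° to longitude and 90° to latitude: 284.41970, 150.81314.
Field (20°×10°, letters A–R): 284.41970/20 → 14 → O, 150.81314/10 → 15 → P; chars OP.
Square (2°×1°, digits 0–9): 4.41970/2 → 2, 0.81314/1 → 0; chars 20.
Subsquare (5′×2.5′, letters a–x): 0.41970/0.0833333 → 5 → f, 0.81314/0.0416667 → 19 → t; chars ft.
Extended square (30″×15″, digits 0–9): 0.00303/0.00833333 → 0, 0.02147/0.00416667 → 5; chars 05.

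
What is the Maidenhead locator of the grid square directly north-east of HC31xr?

HC41as

Longitude subsquare x = 23; +1 → 24, wraps to 0 = a, carry into square.
Longitude square 3; +1 → 4.
Latitude subsquare r = 17; +1 → 18 = s.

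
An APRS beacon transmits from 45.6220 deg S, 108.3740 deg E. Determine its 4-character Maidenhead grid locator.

OE44

Add 180° to longitude and 90° to latitude: 288.37, 44.38.
Field (20°×10°, letters A–R): 288.37/20 → 14 → O, 44.38/10 → 4 → E; chars OE.
Square (2°×1°, digits 0–9): 8.37/2 → 4, 4.38/1 → 4; chars 44.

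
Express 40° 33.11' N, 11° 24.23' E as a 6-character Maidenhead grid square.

Offset from 180°W / 90°S: lon 191.4038°, lat 130.5518°.
Field: lon ⌊191.4038/20⌋ = 9 → J; lat ⌊130.5518/10⌋ = 13 → N.
Square: lon ⌊11.4038/2⌋ = 5; lat ⌊0.5518/1⌋ = 0.
Subsquare: lon ⌊1.4038/0.0833333⌋ = 16 → q; lat ⌊0.5518/0.0416667⌋ = 13 → n.

JN50qn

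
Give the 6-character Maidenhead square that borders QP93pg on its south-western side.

QP93of

Longitude subsquare p = 15; −1 → 14 = o.
Latitude subsquare g = 6; −1 → 5 = f.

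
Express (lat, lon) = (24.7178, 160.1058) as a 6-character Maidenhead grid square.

RL04br

Add 180° to longitude and 90° to latitude: 340.1058, 114.7178.
Field: lon ⌊340.1058/20⌋ = 17 → R; lat ⌊114.7178/10⌋ = 11 → L.
Square: lon ⌊0.1058/2⌋ = 0; lat ⌊4.7178/1⌋ = 4.
Subsquare: lon ⌊0.1058/0.0833333⌋ = 1 → b; lat ⌊0.7178/0.0416667⌋ = 17 → r.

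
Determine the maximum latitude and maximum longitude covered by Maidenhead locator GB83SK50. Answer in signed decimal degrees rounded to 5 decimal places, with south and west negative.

Field G=6, B=1: +6·20° lon, +1·10° lat → SW at lon -60°, lat -80°.
Square 8, 3: +8·2° lon, +3·1° lat → SW at lon -44°, lat -77°.
Subsquare s=18, k=10: +18·0.0833333° lon, +10·0.0416667° lat → SW at lon -42.5°, lat -76.5833°.
Extended square 5, 0: +5·0.00833333° lon, +0·0.00416667° lat → SW at lon -42.4583°, lat -76.5833°.
Cell spans 0.00833333° lon × 0.00416667° lat. NE corner is SW corner plus one full cell.
latitude -76.57917, longitude -42.45000.

-76.57917, -42.45000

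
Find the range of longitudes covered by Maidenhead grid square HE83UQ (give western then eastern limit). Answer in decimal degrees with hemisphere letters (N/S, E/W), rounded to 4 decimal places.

22.3333° W, 22.2500° W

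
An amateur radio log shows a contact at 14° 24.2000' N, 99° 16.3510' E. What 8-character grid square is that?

Shift to the Maidenhead origin (180°W, 90°S): lon 279.27252, lat 104.40333.
Field: 279.27252/20 → 13 → N, 104.40333/10 → 10 → K; chars NK.
Square: 19.27252/2 → 9, 4.40333/1 → 4; chars 94.
Subsquare: 1.27252/0.0833333 → 15 → p, 0.40333/0.0416667 → 9 → j; chars pj.
Extended square: 0.02252/0.00833333 → 2, 0.02833/0.00416667 → 6; chars 26.

NK94pj26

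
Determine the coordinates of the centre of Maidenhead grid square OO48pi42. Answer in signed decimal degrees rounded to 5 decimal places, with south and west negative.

58.34375, 109.28750

Field O=14, O=14: +14·20° lon, +14·10° lat → SW at lon 100°, lat 50°.
Square 4, 8: +4·2° lon, +8·1° lat → SW at lon 108°, lat 58°.
Subsquare p=15, i=8: +15·0.0833333° lon, +8·0.0416667° lat → SW at lon 109.25°, lat 58.3333°.
Extended square 4, 2: +4·0.00833333° lon, +2·0.00416667° lat → SW at lon 109.283°, lat 58.3417°.
Cell spans 0.00833333° lon × 0.00416667° lat. Centre is SW corner plus half of each.
latitude 58.34375, longitude 109.28750.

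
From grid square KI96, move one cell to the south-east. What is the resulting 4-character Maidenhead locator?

Longitude square 9; +1 → 10, wraps to 0, carry into field.
Longitude field K = 10; +1 → 11 = L.
Latitude square 6; −1 → 5.

LI05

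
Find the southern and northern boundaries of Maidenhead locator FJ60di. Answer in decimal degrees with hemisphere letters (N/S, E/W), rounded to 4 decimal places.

0.3333° N, 0.3750° N

Field F=5, J=9: +5·20° lon, +9·10° lat → SW at lon -80°, lat 0°.
Square 6, 0: +6·2° lon, +0·1° lat → SW at lon -68°, lat 0°.
Subsquare d=3, i=8: +3·0.0833333° lon, +8·0.0416667° lat → SW at lon -67.75°, lat 0.333333°.
Cell spans 0.0833333° lon × 0.0416667° lat.
south 0.3333° N, north 0.3750° N.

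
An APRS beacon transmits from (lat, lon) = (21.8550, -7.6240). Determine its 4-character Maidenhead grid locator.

Shift to the Maidenhead origin (180°W, 90°S): lon 172.38, lat 111.86.
Field: 172.38/20 → 8 → I, 111.86/10 → 11 → L; chars IL.
Square: 12.38/2 → 6, 1.86/1 → 1; chars 61.

IL61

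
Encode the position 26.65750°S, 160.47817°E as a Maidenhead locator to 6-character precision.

RG03fi

Shift to the Maidenhead origin (180°W, 90°S): lon 340.4782, lat 63.3425.
Field (20°×10°, letters A–R): 340.4782/20 → 17 → R, 63.3425/10 → 6 → G; chars RG.
Square (2°×1°, digits 0–9): 0.4782/2 → 0, 3.3425/1 → 3; chars 03.
Subsquare (5′×2.5′, letters a–x): 0.4782/0.0833333 → 5 → f, 0.3425/0.0416667 → 8 → i; chars fi.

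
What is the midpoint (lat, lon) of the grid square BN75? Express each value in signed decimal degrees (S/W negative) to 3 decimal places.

45.500, -145.000

Field B=1, N=13: +1·20° lon, +13·10° lat → SW at lon -160°, lat 40°.
Square 7, 5: +7·2° lon, +5·1° lat → SW at lon -146°, lat 45°.
Cell spans 2° lon × 1° lat. Centre is SW corner plus half of each.
latitude 45.500, longitude -145.000.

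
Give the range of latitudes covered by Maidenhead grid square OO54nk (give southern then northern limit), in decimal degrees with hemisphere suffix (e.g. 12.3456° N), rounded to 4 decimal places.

Field O=14, O=14: +14·20° lon, +14·10° lat → SW at lon 100°, lat 50°.
Square 5, 4: +5·2° lon, +4·1° lat → SW at lon 110°, lat 54°.
Subsquare n=13, k=10: +13·0.0833333° lon, +10·0.0416667° lat → SW at lon 111.083°, lat 54.4167°.
Cell spans 0.0833333° lon × 0.0416667° lat.
south 54.4167° N, north 54.4583° N.

54.4167° N, 54.4583° N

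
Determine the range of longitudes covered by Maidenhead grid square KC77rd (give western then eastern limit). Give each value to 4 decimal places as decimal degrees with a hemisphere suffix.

Field K=10, C=2: +10·20° lon, +2·10° lat → SW at lon 20°, lat -70°.
Square 7, 7: +7·2° lon, +7·1° lat → SW at lon 34°, lat -63°.
Subsquare r=17, d=3: +17·0.0833333° lon, +3·0.0416667° lat → SW at lon 35.4167°, lat -62.875°.
Cell spans 0.0833333° lon × 0.0416667° lat.
west 35.4167° E, east 35.5000° E.

35.4167° E, 35.5000° E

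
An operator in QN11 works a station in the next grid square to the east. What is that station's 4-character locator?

QN21

Longitude square 1; +1 → 2.
The latitude characters are unchanged.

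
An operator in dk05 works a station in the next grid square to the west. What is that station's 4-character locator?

Longitude square 0; −1 → -1, wraps to 9, carry into field.
Longitude field D = 3; −1 → 2 = C.
The latitude characters are unchanged.

CK95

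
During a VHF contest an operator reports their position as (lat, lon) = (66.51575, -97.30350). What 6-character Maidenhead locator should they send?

Offset from 180°W / 90°S: lon 82.6965°, lat 156.5157°.
Field: 82.6965/20 → 4 → E, 156.5157/10 → 15 → P; chars EP.
Square: 2.6965/2 → 1, 6.5157/1 → 6; chars 16.
Subsquare: 0.6965/0.0833333 → 8 → i, 0.5157/0.0416667 → 12 → m; chars im.

EP16im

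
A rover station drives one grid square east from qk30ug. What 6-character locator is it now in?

QK30vg

Longitude subsquare u = 20; +1 → 21 = v.
The latitude characters are unchanged.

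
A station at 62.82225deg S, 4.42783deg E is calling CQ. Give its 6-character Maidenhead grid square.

Offset from 180°W / 90°S: lon 184.4278°, lat 27.1778°.
Field: 184.4278/20 → 9 → J, 27.1778/10 → 2 → C; chars JC.
Square: 4.4278/2 → 2, 7.1778/1 → 7; chars 27.
Subsquare: 0.4278/0.0833333 → 5 → f, 0.1778/0.0416667 → 4 → e; chars fe.

JC27fe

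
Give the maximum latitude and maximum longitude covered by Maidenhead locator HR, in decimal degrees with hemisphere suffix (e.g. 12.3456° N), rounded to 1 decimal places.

Field H=7, R=17: +7·20° lon, +17·10° lat → SW at lon -40°, lat 80°.
Cell spans 20° lon × 10° lat. NE corner is SW corner plus one full cell.
latitude 90.0° N, longitude 20.0° W.

90.0° N, 20.0° W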